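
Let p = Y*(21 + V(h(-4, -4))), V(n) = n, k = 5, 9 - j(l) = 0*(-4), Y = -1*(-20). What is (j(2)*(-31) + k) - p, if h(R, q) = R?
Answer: -614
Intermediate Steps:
Y = 20
j(l) = 9 (j(l) = 9 - 0*(-4) = 9 - 1*0 = 9 + 0 = 9)
p = 340 (p = 20*(21 - 4) = 20*17 = 340)
(j(2)*(-31) + k) - p = (9*(-31) + 5) - 1*340 = (-279 + 5) - 340 = -274 - 340 = -614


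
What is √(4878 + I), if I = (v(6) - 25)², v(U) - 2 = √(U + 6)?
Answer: √(5419 - 92*√3) ≈ 72.523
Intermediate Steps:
v(U) = 2 + √(6 + U) (v(U) = 2 + √(U + 6) = 2 + √(6 + U))
I = (-23 + 2*√3)² (I = ((2 + √(6 + 6)) - 25)² = ((2 + √12) - 25)² = ((2 + 2*√3) - 25)² = (-23 + 2*√3)² ≈ 381.65)
√(4878 + I) = √(4878 + (541 - 92*√3)) = √(5419 - 92*√3)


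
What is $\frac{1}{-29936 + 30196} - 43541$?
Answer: $- \frac{11320659}{260} \approx -43541.0$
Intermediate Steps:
$\frac{1}{-29936 + 30196} - 43541 = \frac{1}{260} - 43541 = - \frac{11320659}{260}$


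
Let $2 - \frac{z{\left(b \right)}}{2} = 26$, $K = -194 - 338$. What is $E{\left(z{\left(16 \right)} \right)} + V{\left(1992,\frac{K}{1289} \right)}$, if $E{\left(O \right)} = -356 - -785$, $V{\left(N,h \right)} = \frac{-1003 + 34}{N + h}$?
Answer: $\frac{1100060883}{2567156} \approx 428.51$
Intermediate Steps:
$K = -532$
$z{\left(b \right)} = -48$ ($z{\left(b \right)} = 4 - 52 = -48$)
$V{\left(N,h \right)} = - \frac{969}{N + h}$
$E{\left(O \right)} = 429$ ($E{\left(O \right)} = -356 + 785 = 429$)
$E{\left(z{\left(16 \right)} \right)} + V{\left(1992,\frac{K}{1289} \right)} = 429 - \frac{969}{1992 - \frac{532}{1289}} = 429 - \frac{969}{\frac{2567156}{1289}} = 429 - \frac{1249041}{2567156} = \frac{1100060883}{2567156}$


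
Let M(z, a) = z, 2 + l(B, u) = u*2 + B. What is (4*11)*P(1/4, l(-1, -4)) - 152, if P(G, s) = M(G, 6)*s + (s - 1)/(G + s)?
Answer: -9627/43 ≈ -223.88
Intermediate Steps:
l(B, u) = -2 + B + 2*u (l(B, u) = -2 + (u*2 + B) = -2 + (2*u + B) = -2 + (B + 2*u) = -2 + B + 2*u)
P(G, s) = G*s + (-1 + s)/(G + s) (P(G, s) = G*s + (s - 1)/(G + s) = G*s + (-1 + s)/(G + s))
(4*11)*P(1/4, l(-1, -4)) - 152 = (4*11)*((-1 + (-2 - 1 + 2*(-4)) + (-2 - 1 + 2*(-4))**2/4 + (-2 - 1 + 2*(-4))*(1/4)**2)/(1/4 + (-2 - 1 + 2*(-4)))) - 152 = 44*((-1 + (-2 - 1 - 8) + (-2 - 1 - 8)**2/4 + (-2 - 1 - 8)*(1/4)**2)/(1/4 + (-2 - 1 - 8))) - 152 = 44*((-1 - 11 + (1/4)*(-11)**2 - 11*1/16)/(1/4 - 11)) - 152 = 44*((-1 - 11 + (1/4)*121 - 11/16)/(-43/4)) - 152 = 44*(-4*(-1 - 11 + 121/4 - 11/16)/43) - 152 = 44*(-4/43*281/16) - 152 = 44*(-281/172) - 152 = -3091/43 - 152 = -9627/43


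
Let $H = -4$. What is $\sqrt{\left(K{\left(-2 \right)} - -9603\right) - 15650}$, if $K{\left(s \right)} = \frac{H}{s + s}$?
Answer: $i \sqrt{6046} \approx 77.756 i$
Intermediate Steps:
$K{\left(s \right)} = - \frac{2}{s}$ ($K{\left(s \right)} = \frac{1}{s + s} \left(-4\right) = \frac{1}{2 s} \left(-4\right) = - \frac{2}{s}$)
$\sqrt{\left(K{\left(-2 \right)} - -9603\right) - 15650} = \sqrt{\left(- \frac{2}{-2} - -9603\right) - 15650} = \sqrt{\left(\left(-2\right) \left(- \frac{1}{2}\right) + 9603\right) - 15650} = \sqrt{\left(1 + 9603\right) - 15650} = \sqrt{9604 - 15650} = \sqrt{-6046} = i \sqrt{6046}$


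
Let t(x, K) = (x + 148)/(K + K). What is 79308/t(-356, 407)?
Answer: -8069589/26 ≈ -3.1037e+5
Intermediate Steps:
t(x, K) = (148 + x)/(2*K) (t(x, K) = (148 + x)/((2*K)) = (148 + x)*(1/(2*K)) = (148 + x)/(2*K))
79308/t(-356, 407) = 79308/(((½)*(148 - 356)/407)) = 79308/(((½)*(1/407)*(-208))) = 79308/(-104/407) = 79308*(-407/104) = -8069589/26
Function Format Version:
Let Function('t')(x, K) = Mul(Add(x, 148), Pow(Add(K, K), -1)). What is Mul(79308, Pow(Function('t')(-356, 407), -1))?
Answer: Rational(-8069589, 26) ≈ -3.1037e+5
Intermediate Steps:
Function('t')(x, K) = Mul(Rational(1, 2), Pow(K, -1), Add(148, x)) (Function('t')(x, K) = Mul(Add(148, x), Pow(Mul(2, K), -1)) = Mul(Add(148, x), Mul(Rational(1, 2), Pow(K, -1))) = Mul(Rational(1, 2), Pow(K, -1), Add(148, x)))
Mul(79308, Pow(Function('t')(-356, 407), -1)) = Mul(79308, Pow(Mul(Rational(1, 2), Pow(407, -1), Add(148, -356)), -1)) = Mul(79308, Pow(Mul(Rational(1, 2), Rational(1, 407), -208), -1)) = Mul(79308, Pow(Rational(-104, 407), -1)) = Mul(79308, Rational(-407, 104)) = Rational(-8069589, 26)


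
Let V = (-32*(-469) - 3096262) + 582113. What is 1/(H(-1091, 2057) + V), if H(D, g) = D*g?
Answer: -1/4743328 ≈ -2.1082e-7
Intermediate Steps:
V = -2499141 (V = (15008 - 3096262) + 582113 = -3081254 + 582113 = -2499141)
1/(H(-1091, 2057) + V) = 1/(-1091*2057 - 2499141) = 1/(-2244187 - 2499141) = 1/(-4743328) = -1/4743328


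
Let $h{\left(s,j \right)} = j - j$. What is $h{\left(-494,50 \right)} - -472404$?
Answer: $472404$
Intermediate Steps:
$h{\left(s,j \right)} = 0$
$h{\left(-494,50 \right)} - -472404 = 0 - -472404 = 0 + 472404 = 472404$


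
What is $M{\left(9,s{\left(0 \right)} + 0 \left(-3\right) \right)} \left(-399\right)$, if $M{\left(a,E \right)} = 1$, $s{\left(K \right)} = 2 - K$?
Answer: $-399$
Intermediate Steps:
$M{\left(9,s{\left(0 \right)} + 0 \left(-3\right) \right)} \left(-399\right) = 1 \left(-399\right) = -399$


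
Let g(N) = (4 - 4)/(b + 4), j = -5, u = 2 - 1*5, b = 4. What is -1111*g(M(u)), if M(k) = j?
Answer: 0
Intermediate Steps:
u = -3 (u = 2 - 5 = -3)
M(k) = -5
g(N) = 0 (g(N) = (4 - 4)/(4 + 4) = 0/8 = 0*(⅛) = 0)
-1111*g(M(u)) = -1111*0 = 0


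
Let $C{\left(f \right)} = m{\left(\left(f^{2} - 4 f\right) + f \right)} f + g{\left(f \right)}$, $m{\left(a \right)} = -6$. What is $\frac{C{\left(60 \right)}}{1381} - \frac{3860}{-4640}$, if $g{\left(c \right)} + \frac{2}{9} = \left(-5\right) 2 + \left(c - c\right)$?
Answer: $\frac{1625773}{2883528} \approx 0.56381$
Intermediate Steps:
$g{\left(c \right)} = - \frac{92}{9}$ ($g{\left(c \right)} = - \frac{2}{9} + \left(\left(-5\right) 2 + \left(c - c\right)\right) = - \frac{2}{9} + \left(-10 + 0\right) = - \frac{2}{9} - 10 = - \frac{92}{9}$)
$C{\left(f \right)} = - \frac{92}{9} - 6 f$ ($C{\left(f \right)} = - 6 f - \frac{92}{9} = - \frac{92}{9} - 6 f$)
$\frac{C{\left(60 \right)}}{1381} - \frac{3860}{-4640} = \frac{- \frac{92}{9} - 360}{1381} - \frac{3860}{-4640} = \left(- \frac{92}{9} - 360\right) \frac{1}{1381} - - \frac{193}{232} = \left(- \frac{3332}{9}\right) \frac{1}{1381} + \frac{193}{232} = - \frac{3332}{12429} + \frac{193}{232} = \frac{1625773}{2883528}$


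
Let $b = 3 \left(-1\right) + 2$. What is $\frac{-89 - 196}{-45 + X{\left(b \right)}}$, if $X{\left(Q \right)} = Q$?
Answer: $\frac{285}{46} \approx 6.1956$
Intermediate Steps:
$b = -1$ ($b = -3 + 2 = -1$)
$\frac{-89 - 196}{-45 + X{\left(b \right)}} = \frac{-89 - 196}{-45 - 1} = - \frac{285}{-46} = \left(-285\right) \left(- \frac{1}{46}\right) = \frac{285}{46}$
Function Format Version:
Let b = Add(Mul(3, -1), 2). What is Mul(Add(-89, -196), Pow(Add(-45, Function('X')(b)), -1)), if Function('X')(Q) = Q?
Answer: Rational(285, 46) ≈ 6.1956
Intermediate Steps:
b = -1 (b = Add(-3, 2) = -1)
Mul(Add(-89, -196), Pow(Add(-45, Function('X')(b)), -1)) = Mul(Add(-89, -196), Pow(Add(-45, -1), -1)) = Mul(-285, Pow(-46, -1)) = Mul(-285, Rational(-1, 46)) = Rational(285, 46)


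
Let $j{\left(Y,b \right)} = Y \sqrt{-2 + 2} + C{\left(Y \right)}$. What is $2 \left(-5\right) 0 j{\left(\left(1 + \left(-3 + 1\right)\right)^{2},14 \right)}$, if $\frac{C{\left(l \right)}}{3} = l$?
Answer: $0$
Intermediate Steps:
$C{\left(l \right)} = 3 l$
$j{\left(Y,b \right)} = 3 Y$ ($j{\left(Y,b \right)} = Y \sqrt{-2 + 2} + 3 Y = Y \sqrt{0} + 3 Y = Y 0 + 3 Y = 0 + 3 Y = 3 Y$)
$2 \left(-5\right) 0 j{\left(\left(1 + \left(-3 + 1\right)\right)^{2},14 \right)} = 2 \left(-5\right) 0 \cdot 3 \left(1 + \left(-3 + 1\right)\right)^{2} = \left(-10\right) 0 \cdot 3 \left(1 - 2\right)^{2} = 0 \cdot 3 \left(-1\right)^{2} = 0 \cdot 3 \cdot 1 = 0 \cdot 3 = 0$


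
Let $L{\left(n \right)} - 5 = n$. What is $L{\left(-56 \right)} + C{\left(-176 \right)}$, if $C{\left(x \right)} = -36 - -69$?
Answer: $-18$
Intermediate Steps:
$C{\left(x \right)} = 33$ ($C{\left(x \right)} = -36 + 69 = 33$)
$L{\left(n \right)} = 5 + n$
$L{\left(-56 \right)} + C{\left(-176 \right)} = \left(5 - 56\right) + 33 = -51 + 33 = -18$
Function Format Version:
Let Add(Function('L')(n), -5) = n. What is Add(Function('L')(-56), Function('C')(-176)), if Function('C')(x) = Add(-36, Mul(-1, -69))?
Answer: -18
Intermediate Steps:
Function('C')(x) = 33 (Function('C')(x) = Add(-36, 69) = 33)
Function('L')(n) = Add(5, n)
Add(Function('L')(-56), Function('C')(-176)) = Add(Add(5, -56), 33) = Add(-51, 33) = -18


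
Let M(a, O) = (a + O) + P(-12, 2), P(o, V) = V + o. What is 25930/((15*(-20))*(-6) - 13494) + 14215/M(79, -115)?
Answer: -83711495/268962 ≈ -311.24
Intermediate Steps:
M(a, O) = -10 + O + a (M(a, O) = (a + O) + (2 - 12) = (O + a) - 10 = -10 + O + a)
25930/((15*(-20))*(-6) - 13494) + 14215/M(79, -115) = 25930/((15*(-20))*(-6) - 13494) + 14215/(-10 - 115 + 79) = 25930/(-300*(-6) - 13494) + 14215/(-46) = 25930/(1800 - 13494) + 14215*(-1/46) = 25930/(-11694) - 14215/46 = 25930*(-1/11694) - 14215/46 = -12965/5847 - 14215/46 = -83711495/268962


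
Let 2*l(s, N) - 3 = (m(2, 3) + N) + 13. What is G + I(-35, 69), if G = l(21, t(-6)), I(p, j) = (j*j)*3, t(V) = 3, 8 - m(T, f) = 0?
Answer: 28593/2 ≈ 14297.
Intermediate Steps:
m(T, f) = 8 (m(T, f) = 8 - 1*0 = 8 + 0 = 8)
I(p, j) = 3*j² (I(p, j) = j²*3 = 3*j²)
l(s, N) = 12 + N/2 (l(s, N) = 3/2 + ((8 + N) + 13)/2 = 3/2 + (21 + N)/2 = 3/2 + (21/2 + N/2) = 12 + N/2)
G = 27/2 (G = 12 + (½)*3 = 12 + 3/2 = 27/2 ≈ 13.500)
G + I(-35, 69) = 27/2 + 3*69² = 27/2 + 3*4761 = 27/2 + 14283 = 28593/2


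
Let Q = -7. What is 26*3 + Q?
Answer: 71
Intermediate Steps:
26*3 + Q = 26*3 - 7 = 78 - 7 = 71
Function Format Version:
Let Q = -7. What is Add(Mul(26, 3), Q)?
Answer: 71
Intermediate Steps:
Add(Mul(26, 3), Q) = Add(Mul(26, 3), -7) = Add(78, -7) = 71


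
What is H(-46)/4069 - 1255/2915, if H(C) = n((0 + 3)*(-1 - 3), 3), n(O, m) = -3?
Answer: -1023068/2372227 ≈ -0.43127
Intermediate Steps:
H(C) = -3
H(-46)/4069 - 1255/2915 = -3/4069 - 1255/2915 = -3*1/4069 - 1255*1/2915 = -3/4069 - 251/583 = -1023068/2372227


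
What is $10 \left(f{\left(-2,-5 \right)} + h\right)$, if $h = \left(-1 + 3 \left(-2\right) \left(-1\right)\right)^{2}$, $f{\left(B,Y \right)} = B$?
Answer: $230$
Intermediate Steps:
$h = 25$ ($h = \left(-1 - -6\right)^{2} = \left(-1 + 6\right)^{2} = 5^{2} = 25$)
$10 \left(f{\left(-2,-5 \right)} + h\right) = 10 \left(-2 + 25\right) = 10 \cdot 23 = 230$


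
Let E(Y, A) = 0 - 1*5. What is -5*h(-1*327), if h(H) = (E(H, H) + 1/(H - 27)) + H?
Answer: 587645/354 ≈ 1660.0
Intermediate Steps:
E(Y, A) = -5 (E(Y, A) = 0 - 5 = -5)
h(H) = -5 + H + 1/(-27 + H) (h(H) = (-5 + 1/(H - 27)) + H = (-5 + 1/(-27 + H)) + H = -5 + H + 1/(-27 + H))
-5*h(-1*327) = -5*(136 + (-1*327)**2 - (-32)*327)/(-27 - 1*327) = -5*(136 + (-327)**2 - 32*(-327))/(-27 - 327) = -5*(136 + 106929 + 10464)/(-354) = -(-5)*117529/354 = -5*(-117529/354) = 587645/354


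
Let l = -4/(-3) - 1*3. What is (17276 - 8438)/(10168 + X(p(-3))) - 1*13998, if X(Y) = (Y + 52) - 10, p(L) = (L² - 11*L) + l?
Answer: -430425984/30751 ≈ -13997.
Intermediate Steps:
l = -5/3 (l = -4*(-⅓) - 3 = 4/3 - 3 = -5/3 ≈ -1.6667)
p(L) = -5/3 + L² - 11*L (p(L) = (L² - 11*L) - 5/3 = -5/3 + L² - 11*L)
X(Y) = 42 + Y (X(Y) = (52 + Y) - 10 = 42 + Y)
(17276 - 8438)/(10168 + X(p(-3))) - 1*13998 = (17276 - 8438)/(10168 + (42 + (-5/3 + (-3)² - 11*(-3)))) - 1*13998 = 8838/(10168 + (42 + (-5/3 + 9 + 33))) - 13998 = 8838/(10168 + (42 + 121/3)) - 13998 = 8838/(10168 + 247/3) - 13998 = 8838/(30751/3) - 13998 = 8838*(3/30751) - 13998 = 26514/30751 - 13998 = -430425984/30751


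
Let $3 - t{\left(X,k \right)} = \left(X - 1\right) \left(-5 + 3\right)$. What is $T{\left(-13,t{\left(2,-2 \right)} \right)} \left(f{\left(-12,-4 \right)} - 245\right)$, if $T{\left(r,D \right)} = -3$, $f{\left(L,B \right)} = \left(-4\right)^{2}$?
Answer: $687$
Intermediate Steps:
$t{\left(X,k \right)} = 1 + 2 X$ ($t{\left(X,k \right)} = 3 - \left(X - 1\right) \left(-5 + 3\right) = 3 - \left(-1 + X\right) \left(-2\right) = 3 - \left(2 - 2 X\right) = 3 + \left(-2 + 2 X\right) = 1 + 2 X$)
$f{\left(L,B \right)} = 16$
$T{\left(-13,t{\left(2,-2 \right)} \right)} \left(f{\left(-12,-4 \right)} - 245\right) = - 3 \left(16 - 245\right) = \left(-3\right) \left(-229\right) = 687$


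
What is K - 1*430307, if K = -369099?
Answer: -799406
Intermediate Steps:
K - 1*430307 = -369099 - 1*430307 = -369099 - 430307 = -799406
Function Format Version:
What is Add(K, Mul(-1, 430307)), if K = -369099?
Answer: -799406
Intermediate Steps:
Add(K, Mul(-1, 430307)) = Add(-369099, Mul(-1, 430307)) = Add(-369099, -430307) = -799406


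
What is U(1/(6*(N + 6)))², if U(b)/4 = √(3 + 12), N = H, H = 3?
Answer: 240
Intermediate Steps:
N = 3
U(b) = 4*√15 (U(b) = 4*√(3 + 12) = 4*√15)
U(1/(6*(N + 6)))² = (4*√15)² = 240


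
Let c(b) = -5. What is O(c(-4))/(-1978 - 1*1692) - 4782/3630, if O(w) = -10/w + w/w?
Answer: -585361/444070 ≈ -1.3182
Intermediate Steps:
O(w) = 1 - 10/w (O(w) = -10/w + 1 = 1 - 10/w)
O(c(-4))/(-1978 - 1*1692) - 4782/3630 = ((-10 - 5)/(-5))/(-1978 - 1*1692) - 4782/3630 = (-1/5*(-15))/(-1978 - 1692) - 4782*1/3630 = 3/(-3670) - 797/605 = 3*(-1/3670) - 797/605 = -3/3670 - 797/605 = -585361/444070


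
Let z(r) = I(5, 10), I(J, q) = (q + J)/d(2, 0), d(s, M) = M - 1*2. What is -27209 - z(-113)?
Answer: -54403/2 ≈ -27202.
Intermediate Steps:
d(s, M) = -2 + M (d(s, M) = M - 2 = -2 + M)
I(J, q) = -J/2 - q/2 (I(J, q) = (q + J)/(-2 + 0) = (J + q)/(-2) = (J + q)*(-½) = -J/2 - q/2)
z(r) = -15/2 (z(r) = -½*5 - ½*10 = -5/2 - 5 = -15/2)
-27209 - z(-113) = -27209 - 1*(-15/2) = -27209 + 15/2 = -54403/2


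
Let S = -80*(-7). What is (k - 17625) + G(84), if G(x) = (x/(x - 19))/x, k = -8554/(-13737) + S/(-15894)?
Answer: -41687080783622/2365305345 ≈ -17624.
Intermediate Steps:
S = 560
k = 21377426/36389313 (k = -8554/(-13737) + 560/(-15894) = -8554*(-1/13737) + 560*(-1/15894) = 8554/13737 - 280/7947 = 21377426/36389313 ≈ 0.58746)
G(x) = 1/(-19 + x) (G(x) = (x/(-19 + x))/x = 1/(-19 + x))
(k - 17625) + G(84) = (21377426/36389313 - 17625) + 1/(-19 + 84) = -641340264199/36389313 + 1/65 = -41687080783622/2365305345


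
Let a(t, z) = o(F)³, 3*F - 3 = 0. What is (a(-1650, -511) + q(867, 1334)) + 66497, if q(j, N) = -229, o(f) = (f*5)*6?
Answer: 93268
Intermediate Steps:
F = 1 (F = 1 + (⅓)*0 = 1 + 0 = 1)
o(f) = 30*f (o(f) = (5*f)*6 = 30*f)
a(t, z) = 27000 (a(t, z) = (30*1)³ = 30³ = 27000)
(a(-1650, -511) + q(867, 1334)) + 66497 = (27000 - 229) + 66497 = 26771 + 66497 = 93268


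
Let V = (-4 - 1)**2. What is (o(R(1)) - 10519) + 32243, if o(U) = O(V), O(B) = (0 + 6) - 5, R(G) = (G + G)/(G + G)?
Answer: 21725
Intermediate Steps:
V = 25 (V = (-5)**2 = 25)
R(G) = 1 (R(G) = (2*G)/((2*G)) = (2*G)*(1/(2*G)) = 1)
O(B) = 1 (O(B) = 6 - 5 = 1)
o(U) = 1
(o(R(1)) - 10519) + 32243 = (1 - 10519) + 32243 = -10518 + 32243 = 21725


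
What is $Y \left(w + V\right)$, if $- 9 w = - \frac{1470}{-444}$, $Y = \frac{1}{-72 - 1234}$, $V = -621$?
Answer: $\frac{413831}{869796} \approx 0.47578$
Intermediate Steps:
$Y = - \frac{1}{1306}$ ($Y = \frac{1}{-1306} = - \frac{1}{1306} \approx -0.0007657$)
$w = - \frac{245}{666}$ ($w = - \frac{\left(-1470\right) \frac{1}{-444}}{9} = - \frac{\left(-1470\right) \left(- \frac{1}{444}\right)}{9} = \left(- \frac{1}{9}\right) \frac{245}{74} = - \frac{245}{666} \approx -0.36787$)
$Y \left(w + V\right) = - \frac{- \frac{245}{666} - 621}{1306} = \left(- \frac{1}{1306}\right) \left(- \frac{413831}{666}\right) = \frac{413831}{869796}$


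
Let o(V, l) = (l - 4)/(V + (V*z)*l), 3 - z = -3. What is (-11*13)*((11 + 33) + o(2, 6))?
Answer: -232947/37 ≈ -6295.9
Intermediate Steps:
z = 6 (z = 3 - 1*(-3) = 3 + 3 = 6)
o(V, l) = (-4 + l)/(V + 6*V*l) (o(V, l) = (l - 4)/(V + (V*6)*l) = (-4 + l)/(V + (6*V)*l) = (-4 + l)/(V + 6*V*l))
(-11*13)*((11 + 33) + o(2, 6)) = (-11*13)*((11 + 33) + (-4 + 6)/(2*(1 + 6*6))) = -143*(44 + (½)*2/(1 + 36)) = -143*(44 + (½)*2/37) = -143*(44 + (½)*(1/37)*2) = -143*(44 + 1/37) = -143*1629/37 = -232947/37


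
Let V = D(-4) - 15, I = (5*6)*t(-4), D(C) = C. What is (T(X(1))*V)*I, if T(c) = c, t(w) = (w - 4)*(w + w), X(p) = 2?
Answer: -72960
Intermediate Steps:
t(w) = 2*w*(-4 + w) (t(w) = (-4 + w)*(2*w) = 2*w*(-4 + w))
I = 1920 (I = (5*6)*(2*(-4)*(-4 - 4)) = 30*(2*(-4)*(-8)) = 30*64 = 1920)
V = -19 (V = -4 - 15 = -19)
(T(X(1))*V)*I = (2*(-19))*1920 = -38*1920 = -72960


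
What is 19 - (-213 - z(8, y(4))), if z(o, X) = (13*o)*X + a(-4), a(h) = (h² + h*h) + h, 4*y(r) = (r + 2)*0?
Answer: 260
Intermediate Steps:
y(r) = 0 (y(r) = ((r + 2)*0)/4 = ((2 + r)*0)/4 = (¼)*0 = 0)
a(h) = h + 2*h² (a(h) = (h² + h²) + h = 2*h² + h = h + 2*h²)
z(o, X) = 28 + 13*X*o (z(o, X) = (13*o)*X - 4*(1 + 2*(-4)) = 13*X*o - 4*(1 - 8) = 13*X*o - 4*(-7) = 13*X*o + 28 = 28 + 13*X*o)
19 - (-213 - z(8, y(4))) = 19 - (-213 - (28 + 13*0*8)) = 19 - (-213 - (28 + 0)) = 19 - (-213 - 1*28) = 19 - (-213 - 28) = 19 - 1*(-241) = 19 + 241 = 260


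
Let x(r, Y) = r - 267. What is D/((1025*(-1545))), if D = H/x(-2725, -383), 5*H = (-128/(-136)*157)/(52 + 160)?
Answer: 157/5336404507500 ≈ 2.9421e-11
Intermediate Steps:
x(r, Y) = -267 + r
H = 628/4505 (H = ((-128/(-136)*157)/(52 + 160))/5 = ((-128*(-1/136)*157)/212)/5 = (((16/17)*157)*(1/212))/5 = ((2512/17)*(1/212))/5 = (1/5)*(628/901) = 628/4505 ≈ 0.13940)
D = -157/3369740 (D = 628/(4505*(-267 - 2725)) = (628/4505)/(-2992) = (628/4505)*(-1/2992) = -157/3369740 ≈ -4.6591e-5)
D/((1025*(-1545))) = -157/(3369740*(1025*(-1545))) = -157/3369740/(-1583625) = -157/3369740*(-1/1583625) = 157/5336404507500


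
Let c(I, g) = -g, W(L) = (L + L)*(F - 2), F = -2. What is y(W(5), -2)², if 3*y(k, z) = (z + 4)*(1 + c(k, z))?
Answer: 4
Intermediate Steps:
W(L) = -8*L (W(L) = (L + L)*(-2 - 2) = (2*L)*(-4) = -8*L)
y(k, z) = (1 - z)*(4 + z)/3 (y(k, z) = ((z + 4)*(1 - z))/3 = ((4 + z)*(1 - z))/3 = ((1 - z)*(4 + z))/3 = (1 - z)*(4 + z)/3)
y(W(5), -2)² = (4/3 - 1*(-2) - ⅓*(-2)²)² = (4/3 + 2 - ⅓*4)² = (4/3 + 2 - 4/3)² = 2² = 4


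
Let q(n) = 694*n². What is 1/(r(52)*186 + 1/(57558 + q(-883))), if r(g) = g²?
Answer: 541161724/272174042115457 ≈ 1.9883e-6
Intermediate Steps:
1/(r(52)*186 + 1/(57558 + q(-883))) = 1/(52²*186 + 1/(57558 + 694*(-883)²)) = 1/(2704*186 + 1/(57558 + 694*779689)) = 1/(502944 + 1/(57558 + 541104166)) = 1/(502944 + 1/541161724) = 1/(272174042115457/541161724) = 541161724/272174042115457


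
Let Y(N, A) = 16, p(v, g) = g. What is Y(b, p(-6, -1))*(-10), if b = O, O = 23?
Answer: -160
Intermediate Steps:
b = 23
Y(b, p(-6, -1))*(-10) = 16*(-10) = -160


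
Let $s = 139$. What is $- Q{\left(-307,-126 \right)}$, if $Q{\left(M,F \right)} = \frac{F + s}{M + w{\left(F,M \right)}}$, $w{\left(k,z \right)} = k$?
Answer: $\frac{13}{433} \approx 0.030023$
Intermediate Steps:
$Q{\left(M,F \right)} = \frac{139 + F}{F + M}$ ($Q{\left(M,F \right)} = \frac{F + 139}{M + F} = \frac{139 + F}{F + M}$)
$- Q{\left(-307,-126 \right)} = - \frac{139 - 126}{-126 - 307} = - \frac{13}{-433} = - \frac{\left(-1\right) 13}{433} = \left(-1\right) \left(- \frac{13}{433}\right) = \frac{13}{433}$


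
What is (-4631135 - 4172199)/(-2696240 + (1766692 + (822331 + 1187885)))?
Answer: -4401667/540334 ≈ -8.1462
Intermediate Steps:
(-4631135 - 4172199)/(-2696240 + (1766692 + (822331 + 1187885))) = -8803334/(-2696240 + (1766692 + 2010216)) = -8803334/(-2696240 + 3776908) = -8803334/1080668 = -8803334*1/1080668 = -4401667/540334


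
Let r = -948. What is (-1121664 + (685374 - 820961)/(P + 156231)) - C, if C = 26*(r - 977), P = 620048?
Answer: -831871579893/776279 ≈ -1.0716e+6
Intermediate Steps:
C = -50050 (C = 26*(-948 - 977) = 26*(-1925) = -50050)
(-1121664 + (685374 - 820961)/(P + 156231)) - C = (-1121664 + (685374 - 820961)/(620048 + 156231)) - 1*(-50050) = (-1121664 - 135587/776279) + 50050 = -870724343843/776279 + 50050 = -831871579893/776279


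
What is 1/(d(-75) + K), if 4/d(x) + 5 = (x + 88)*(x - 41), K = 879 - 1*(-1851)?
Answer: 1513/4130486 ≈ 0.00036630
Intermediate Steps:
K = 2730 (K = 879 + 1851 = 2730)
d(x) = 4/(-5 + (-41 + x)*(88 + x)) (d(x) = 4/(-5 + (x + 88)*(x - 41)) = 4/(-5 + (88 + x)*(-41 + x)) = 4/(-5 + (-41 + x)*(88 + x)))
1/(d(-75) + K) = 1/(4/(-3613 + (-75)² + 47*(-75)) + 2730) = 1/(4/(-3613 + 5625 - 3525) + 2730) = 1/(4/(-1513) + 2730) = 1/(4*(-1/1513) + 2730) = 1/(-4/1513 + 2730) = 1/(4130486/1513) = 1513/4130486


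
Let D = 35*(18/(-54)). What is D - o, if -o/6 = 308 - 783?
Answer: -8585/3 ≈ -2861.7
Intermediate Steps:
o = 2850 (o = -6*(308 - 783) = -6*(-475) = 2850)
D = -35/3 (D = 35*(18*(-1/54)) = 35*(-1/3) = -35/3 ≈ -11.667)
D - o = -35/3 - 1*2850 = -35/3 - 2850 = -8585/3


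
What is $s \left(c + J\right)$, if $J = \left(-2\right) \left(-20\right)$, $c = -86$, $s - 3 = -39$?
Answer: $1656$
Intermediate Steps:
$s = -36$ ($s = 3 - 39 = -36$)
$J = 40$
$s \left(c + J\right) = - 36 \left(-86 + 40\right) = \left(-36\right) \left(-46\right) = 1656$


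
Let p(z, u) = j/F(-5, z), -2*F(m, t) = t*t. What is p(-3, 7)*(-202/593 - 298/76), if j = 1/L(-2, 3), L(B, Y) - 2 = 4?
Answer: 32011/202806 ≈ 0.15784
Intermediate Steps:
L(B, Y) = 6 (L(B, Y) = 2 + 4 = 6)
F(m, t) = -t²/2 (F(m, t) = -t*t/2 = -t²/2)
j = ⅙ (j = 1/6 = ⅙ ≈ 0.16667)
p(z, u) = -1/(3*z²) (p(z, u) = 1/(6*((-z²/2))) = (-2/z²)/6 = -1/(3*z²))
p(-3, 7)*(-202/593 - 298/76) = (-⅓/(-3)²)*(-202/593 - 298/76) = (-⅓*⅑)*(-202*1/593 - 298*1/76) = -(-202/593 - 149/38)/27 = -1/27*(-96033/22534) = 32011/202806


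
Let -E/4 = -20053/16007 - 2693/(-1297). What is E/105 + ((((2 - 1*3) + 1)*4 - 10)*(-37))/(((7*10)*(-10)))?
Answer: -813754883/1453275530 ≈ -0.55995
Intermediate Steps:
E = -68392440/20761079 (E = -4*(-20053/16007 - 2693/(-1297)) = -4*(-20053*1/16007 - 2693*(-1/1297)) = -4*(-20053/16007 + 2693/1297) = -4*17098110/20761079 = -68392440/20761079 ≈ -3.2943)
E/105 + ((((2 - 1*3) + 1)*4 - 10)*(-37))/(((7*10)*(-10))) = -68392440/20761079/105 + ((((2 - 1*3) + 1)*4 - 10)*(-37))/(((7*10)*(-10))) = -68392440/20761079*1/105 + ((((2 - 3) + 1)*4 - 10)*(-37))/((70*(-10))) = -4559496/145327553 + (((-1 + 1)*4 - 10)*(-37))/(-700) = -4559496/145327553 + ((0*4 - 10)*(-37))*(-1/700) = -4559496/145327553 + ((0 - 10)*(-37))*(-1/700) = -4559496/145327553 - 10*(-37)*(-1/700) = -4559496/145327553 + 370*(-1/700) = -4559496/145327553 - 37/70 = -813754883/1453275530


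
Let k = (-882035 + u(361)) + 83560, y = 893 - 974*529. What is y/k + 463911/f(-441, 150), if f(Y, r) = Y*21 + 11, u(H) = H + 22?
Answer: -182742946281/3691175500 ≈ -49.508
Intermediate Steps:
u(H) = 22 + H
y = -514353 (y = 893 - 515246 = -514353)
f(Y, r) = 11 + 21*Y (f(Y, r) = 21*Y + 11 = 11 + 21*Y)
k = -798092 (k = (-882035 + (22 + 361)) + 83560 = (-882035 + 383) + 83560 = -881652 + 83560 = -798092)
y/k + 463911/f(-441, 150) = -514353/(-798092) + 463911/(11 + 21*(-441)) = -514353*(-1/798092) + 463911/(11 - 9261) = 514353/798092 + 463911/(-9250) = 514353/798092 + 463911*(-1/9250) = 514353/798092 - 463911/9250 = -182742946281/3691175500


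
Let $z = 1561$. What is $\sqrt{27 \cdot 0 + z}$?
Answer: $\sqrt{1561} \approx 39.51$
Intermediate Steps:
$\sqrt{27 \cdot 0 + z} = \sqrt{27 \cdot 0 + 1561} = \sqrt{0 + 1561} = \sqrt{1561}$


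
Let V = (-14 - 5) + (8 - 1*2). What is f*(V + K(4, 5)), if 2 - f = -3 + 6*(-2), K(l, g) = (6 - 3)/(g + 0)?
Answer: -1054/5 ≈ -210.80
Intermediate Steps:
K(l, g) = 3/g
f = 17 (f = 2 - (-3 + 6*(-2)) = 2 - (-3 - 12) = 2 - 1*(-15) = 2 + 15 = 17)
V = -13 (V = -19 + (8 - 2) = -19 + 6 = -13)
f*(V + K(4, 5)) = 17*(-13 + 3/5) = 17*(-13 + 3*(⅕)) = 17*(-13 + ⅗) = 17*(-62/5) = -1054/5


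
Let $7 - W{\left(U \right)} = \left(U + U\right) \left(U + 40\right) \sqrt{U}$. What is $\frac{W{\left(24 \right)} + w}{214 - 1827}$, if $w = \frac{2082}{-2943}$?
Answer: $- \frac{6173}{1582353} + \frac{6144 \sqrt{6}}{1613} \approx 9.3263$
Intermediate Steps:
$w = - \frac{694}{981}$ ($w = 2082 \left(- \frac{1}{2943}\right) = - \frac{694}{981} \approx -0.70744$)
$W{\left(U \right)} = 7 - 2 U^{\frac{3}{2}} \left(40 + U\right)$ ($W{\left(U \right)} = 7 - \left(U + U\right) \left(U + 40\right) \sqrt{U} = 7 - 2 U \left(40 + U\right) \sqrt{U} = 7 - 2 U^{\frac{3}{2}} \left(40 + U\right)$)
$\frac{W{\left(24 \right)} + w}{214 - 1827} = \frac{\left(7 - 80 \cdot 24^{\frac{3}{2}} - 2 \cdot 24^{\frac{5}{2}}\right) - \frac{694}{981}}{214 - 1827} = \frac{\left(7 - 80 \cdot 48 \sqrt{6} - 2 \cdot 1152 \sqrt{6}\right) - \frac{694}{981}}{-1613} = \left(\left(7 - 3840 \sqrt{6} - 2304 \sqrt{6}\right) - \frac{694}{981}\right) \left(- \frac{1}{1613}\right) = \left(\left(7 - 6144 \sqrt{6}\right) - \frac{694}{981}\right) \left(- \frac{1}{1613}\right) = \left(\frac{6173}{981} - 6144 \sqrt{6}\right) \left(- \frac{1}{1613}\right) = - \frac{6173}{1582353} + \frac{6144 \sqrt{6}}{1613}$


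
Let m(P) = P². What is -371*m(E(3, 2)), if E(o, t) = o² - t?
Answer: -18179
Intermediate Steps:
-371*m(E(3, 2)) = -371*(3² - 1*2)² = -371*(9 - 2)² = -371*7² = -371*49 = -18179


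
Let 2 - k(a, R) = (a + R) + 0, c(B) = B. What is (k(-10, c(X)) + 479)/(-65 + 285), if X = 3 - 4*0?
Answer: 122/55 ≈ 2.2182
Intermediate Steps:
X = 3 (X = 3 + 0 = 3)
k(a, R) = 2 - R - a (k(a, R) = 2 - ((a + R) + 0) = 2 - ((R + a) + 0) = 2 - (R + a) = 2 + (-R - a) = 2 - R - a)
(k(-10, c(X)) + 479)/(-65 + 285) = ((2 - 1*3 - 1*(-10)) + 479)/(-65 + 285) = ((2 - 3 + 10) + 479)/220 = (9 + 479)*(1/220) = 488*(1/220) = 122/55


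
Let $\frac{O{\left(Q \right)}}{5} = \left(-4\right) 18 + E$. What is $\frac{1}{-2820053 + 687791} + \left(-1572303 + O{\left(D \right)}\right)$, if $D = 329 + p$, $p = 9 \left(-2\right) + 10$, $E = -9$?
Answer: $- \frac{3353425505497}{2132262} \approx -1.5727 \cdot 10^{6}$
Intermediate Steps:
$p = -8$ ($p = -18 + 10 = -8$)
$D = 321$ ($D = 329 - 8 = 321$)
$O{\left(Q \right)} = -405$ ($O{\left(Q \right)} = 5 \left(\left(-4\right) 18 - 9\right) = 5 \left(-72 - 9\right) = 5 \left(-81\right) = -405$)
$\frac{1}{-2820053 + 687791} + \left(-1572303 + O{\left(D \right)}\right) = \frac{1}{-2820053 + 687791} - 1572708 = \frac{1}{-2132262} - 1572708 = - \frac{1}{2132262} - 1572708 = - \frac{3353425505497}{2132262}$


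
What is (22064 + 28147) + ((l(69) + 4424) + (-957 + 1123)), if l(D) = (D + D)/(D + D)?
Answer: 54802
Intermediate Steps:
l(D) = 1 (l(D) = (2*D)/((2*D)) = (2*D)*(1/(2*D)) = 1)
(22064 + 28147) + ((l(69) + 4424) + (-957 + 1123)) = (22064 + 28147) + ((1 + 4424) + (-957 + 1123)) = 50211 + (4425 + 166) = 50211 + 4591 = 54802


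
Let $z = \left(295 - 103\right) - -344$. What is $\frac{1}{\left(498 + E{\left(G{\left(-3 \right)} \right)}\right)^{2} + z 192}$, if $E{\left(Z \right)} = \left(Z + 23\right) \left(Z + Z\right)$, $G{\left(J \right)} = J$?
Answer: $\frac{1}{245796} \approx 4.0684 \cdot 10^{-6}$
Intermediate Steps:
$E{\left(Z \right)} = 2 Z \left(23 + Z\right)$ ($E{\left(Z \right)} = \left(23 + Z\right) 2 Z = 2 Z \left(23 + Z\right)$)
$z = 536$ ($z = \left(295 - 103\right) + 344 = 192 + 344 = 536$)
$\frac{1}{\left(498 + E{\left(G{\left(-3 \right)} \right)}\right)^{2} + z 192} = \frac{1}{\left(498 + 2 \left(-3\right) \left(23 - 3\right)\right)^{2} + 536 \cdot 192} = \frac{1}{\left(498 + 2 \left(-3\right) 20\right)^{2} + 102912} = \frac{1}{\left(498 - 120\right)^{2} + 102912} = \frac{1}{378^{2} + 102912} = \frac{1}{142884 + 102912} = \frac{1}{245796}$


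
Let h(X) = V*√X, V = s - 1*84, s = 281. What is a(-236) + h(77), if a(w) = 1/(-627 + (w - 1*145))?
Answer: -1/1008 + 197*√77 ≈ 1728.7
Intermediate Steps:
a(w) = 1/(-772 + w) (a(w) = 1/(-627 + (w - 145)) = 1/(-627 + (-145 + w)) = 1/(-772 + w))
V = 197 (V = 281 - 1*84 = 281 - 84 = 197)
h(X) = 197*√X
a(-236) + h(77) = 1/(-772 - 236) + 197*√77 = 1/(-1008) + 197*√77 = -1/1008 + 197*√77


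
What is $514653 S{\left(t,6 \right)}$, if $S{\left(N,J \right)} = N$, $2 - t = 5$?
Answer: $-1543959$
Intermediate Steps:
$t = -3$ ($t = 2 - 5 = -3$)
$514653 S{\left(t,6 \right)} = 514653 \left(-3\right) = -1543959$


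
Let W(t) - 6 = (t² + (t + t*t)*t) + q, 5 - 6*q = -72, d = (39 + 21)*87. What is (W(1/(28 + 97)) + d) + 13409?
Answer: 218529298381/11718750 ≈ 18648.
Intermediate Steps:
d = 5220 (d = 60*87 = 5220)
q = 77/6 (q = ⅚ - ⅙*(-72) = ⅚ + 12 = 77/6 ≈ 12.833)
W(t) = 113/6 + t² + t*(t + t²) (W(t) = 6 + ((t² + (t + t*t)*t) + 77/6) = 6 + ((t² + (t + t²)*t) + 77/6) = 6 + ((t² + t*(t + t²)) + 77/6) = 6 + (77/6 + t² + t*(t + t²)) = 113/6 + t² + t*(t + t²))
(W(1/(28 + 97)) + d) + 13409 = ((113/6 + (1/(28 + 97))³ + 2*(1/(28 + 97))²) + 5220) + 13409 = ((113/6 + (1/125)³ + 2*(1/125)²) + 5220) + 13409 = ((113/6 + 1/1953125 + 2*(1/15625)) + 5220) + 13409 = ((113/6 + 1/1953125 + 2/15625) + 5220) + 13409 = (220704631/11718750 + 5220) + 13409 = 61392579631/11718750 + 13409 = 218529298381/11718750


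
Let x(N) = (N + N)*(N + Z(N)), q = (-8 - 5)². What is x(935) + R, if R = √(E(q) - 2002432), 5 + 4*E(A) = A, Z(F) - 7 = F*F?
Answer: 1636562290 + I*√2002391 ≈ 1.6366e+9 + 1415.1*I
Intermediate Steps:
Z(F) = 7 + F² (Z(F) = 7 + F*F = 7 + F²)
q = 169 (q = (-13)² = 169)
E(A) = -5/4 + A/4
x(N) = 2*N*(7 + N + N²) (x(N) = (N + N)*(N + (7 + N²)) = (2*N)*(7 + N + N²) = 2*N*(7 + N + N²))
R = I*√2002391 (R = √((-5/4 + (¼)*169) - 2002432) = √((-5/4 + 169/4) - 2002432) = √(41 - 2002432) = √(-2002391) = I*√2002391 ≈ 1415.1*I)
x(935) + R = 2*935*(7 + 935 + 935²) + I*√2002391 = 2*935*(7 + 935 + 874225) + I*√2002391 = 2*935*875167 + I*√2002391 = 1636562290 + I*√2002391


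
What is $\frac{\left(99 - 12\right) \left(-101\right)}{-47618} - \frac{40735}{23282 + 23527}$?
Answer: $- \frac{52703743}{76860378} \approx -0.68571$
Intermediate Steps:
$\frac{\left(99 - 12\right) \left(-101\right)}{-47618} - \frac{40735}{23282 + 23527} = 87 \left(-101\right) \left(- \frac{1}{47618}\right) - \frac{40735}{46809} = \left(-8787\right) \left(- \frac{1}{47618}\right) - \frac{40735}{46809} = \frac{303}{1642} - \frac{40735}{46809} = - \frac{52703743}{76860378}$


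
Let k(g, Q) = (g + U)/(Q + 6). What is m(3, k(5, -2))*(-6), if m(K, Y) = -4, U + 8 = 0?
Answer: 24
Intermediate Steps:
U = -8 (U = -8 + 0 = -8)
k(g, Q) = (-8 + g)/(6 + Q) (k(g, Q) = (g - 8)/(Q + 6) = (-8 + g)/(6 + Q))
m(3, k(5, -2))*(-6) = -4*(-6) = 24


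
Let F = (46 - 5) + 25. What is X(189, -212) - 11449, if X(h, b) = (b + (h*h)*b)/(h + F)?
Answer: -10492559/255 ≈ -41147.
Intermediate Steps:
F = 66 (F = 41 + 25 = 66)
X(h, b) = (b + b*h²)/(66 + h) (X(h, b) = (b + (h*h)*b)/(h + 66) = (b + h²*b)/(66 + h) = (b + b*h²)/(66 + h))
X(189, -212) - 11449 = -212*(1 + 189²)/(66 + 189) - 11449 = -212*(1 + 35721)/255 - 11449 = -212*1/255*35722 - 11449 = -7573064/255 - 11449 = -10492559/255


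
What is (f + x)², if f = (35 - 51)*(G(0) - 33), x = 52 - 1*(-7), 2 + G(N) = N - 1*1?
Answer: 403225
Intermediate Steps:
G(N) = -3 + N (G(N) = -2 + (N - 1*1) = -2 + (N - 1) = -2 + (-1 + N) = -3 + N)
x = 59 (x = 52 + 7 = 59)
f = 576 (f = (35 - 51)*((-3 + 0) - 33) = -16*(-3 - 33) = -16*(-36) = 576)
(f + x)² = (576 + 59)² = 635² = 403225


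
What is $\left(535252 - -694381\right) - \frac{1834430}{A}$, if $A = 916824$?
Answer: $\frac{563677605581}{458412} \approx 1.2296 \cdot 10^{6}$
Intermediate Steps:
$\left(535252 - -694381\right) - \frac{1834430}{A} = \left(535252 - -694381\right) - \frac{1834430}{916824} = \left(535252 + 694381\right) - \frac{917215}{458412} = 1229633 - \frac{917215}{458412} = \frac{563677605581}{458412}$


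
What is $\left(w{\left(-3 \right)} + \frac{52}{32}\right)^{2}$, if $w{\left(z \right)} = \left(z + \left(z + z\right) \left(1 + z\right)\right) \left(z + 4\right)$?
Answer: $\frac{7225}{64} \approx 112.89$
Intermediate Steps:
$w{\left(z \right)} = \left(4 + z\right) \left(z + 2 z \left(1 + z\right)\right)$ ($w{\left(z \right)} = \left(z + 2 z \left(1 + z\right)\right) \left(4 + z\right) = \left(4 + z\right) \left(z + 2 z \left(1 + z\right)\right)$)
$\left(w{\left(-3 \right)} + \frac{52}{32}\right)^{2} = \left(- 3 \left(12 + 2 \left(-3\right)^{2} + 11 \left(-3\right)\right) + \frac{52}{32}\right)^{2} = \left(- 3 \left(12 + 2 \cdot 9 - 33\right) + 52 \cdot \frac{1}{32}\right)^{2} = \left(- 3 \left(12 + 18 - 33\right) + \frac{13}{8}\right)^{2} = \left(\left(-3\right) \left(-3\right) + \frac{13}{8}\right)^{2} = \left(9 + \frac{13}{8}\right)^{2} = \left(\frac{85}{8}\right)^{2} = \frac{7225}{64}$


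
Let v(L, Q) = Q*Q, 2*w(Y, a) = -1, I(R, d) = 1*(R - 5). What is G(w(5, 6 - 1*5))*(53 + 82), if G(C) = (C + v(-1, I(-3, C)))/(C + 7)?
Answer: 17145/13 ≈ 1318.8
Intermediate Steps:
I(R, d) = -5 + R (I(R, d) = 1*(-5 + R) = -5 + R)
w(Y, a) = -½ (w(Y, a) = (½)*(-1) = -½)
v(L, Q) = Q²
G(C) = (64 + C)/(7 + C) (G(C) = (C + (-5 - 3)²)/(C + 7) = (C + (-8)²)/(7 + C) = (C + 64)/(7 + C) = (64 + C)/(7 + C))
G(w(5, 6 - 1*5))*(53 + 82) = ((64 - ½)/(7 - ½))*(53 + 82) = ((127/2)/(13/2))*135 = ((2/13)*(127/2))*135 = (127/13)*135 = 17145/13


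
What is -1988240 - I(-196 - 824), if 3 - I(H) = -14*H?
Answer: -1973963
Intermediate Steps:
I(H) = 3 + 14*H (I(H) = 3 - (-14)*H = 3 + 14*H)
-1988240 - I(-196 - 824) = -1988240 - (3 + 14*(-196 - 824)) = -1988240 - (3 + 14*(-1020)) = -1988240 - (3 - 14280) = -1988240 - 1*(-14277) = -1988240 + 14277 = -1973963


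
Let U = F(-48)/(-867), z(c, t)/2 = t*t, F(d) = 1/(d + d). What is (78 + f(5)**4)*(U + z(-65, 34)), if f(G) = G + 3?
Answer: 401606387495/41616 ≈ 9.6503e+6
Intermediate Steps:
F(d) = 1/(2*d)
f(G) = 3 + G
z(c, t) = 2*t**2 (z(c, t) = 2*(t*t) = 2*t**2)
U = 1/83232 (U = ((1/2)/(-48))/(-867) = ((1/2)*(-1/48))*(-1/867) = -1/96*(-1/867) = 1/83232 ≈ 1.2015e-5)
(78 + f(5)**4)*(U + z(-65, 34)) = (78 + (3 + 5)**4)*(1/83232 + 2*34**2) = (78 + 8**4)*(1/83232 + 2*1156) = (78 + 4096)*(1/83232 + 2312) = 4174*(192432385/83232) = 401606387495/41616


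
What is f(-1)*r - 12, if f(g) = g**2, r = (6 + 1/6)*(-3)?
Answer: -61/2 ≈ -30.500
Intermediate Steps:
r = -37/2 (r = (6 + 1/6)*(-3) = (37/6)*(-3) = -37/2 ≈ -18.500)
f(-1)*r - 12 = (-1)**2*(-37/2) - 12 = 1*(-37/2) - 12 = -37/2 - 12 = -61/2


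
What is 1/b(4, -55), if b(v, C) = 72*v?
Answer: 1/288 ≈ 0.0034722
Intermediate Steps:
1/b(4, -55) = 1/(72*4) = 1/288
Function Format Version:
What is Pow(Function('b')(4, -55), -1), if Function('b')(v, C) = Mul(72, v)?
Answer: Rational(1, 288) ≈ 0.0034722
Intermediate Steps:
Pow(Function('b')(4, -55), -1) = Pow(Mul(72, 4), -1) = Pow(288, -1) = Rational(1, 288)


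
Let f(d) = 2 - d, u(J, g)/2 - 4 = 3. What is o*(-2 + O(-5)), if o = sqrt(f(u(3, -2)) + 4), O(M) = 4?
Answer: 4*I*sqrt(2) ≈ 5.6569*I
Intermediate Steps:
u(J, g) = 14 (u(J, g) = 8 + 2*3 = 8 + 6 = 14)
o = 2*I*sqrt(2) (o = sqrt((2 - 1*14) + 4) = sqrt((2 - 14) + 4) = sqrt(-12 + 4) = sqrt(-8) = 2*I*sqrt(2) ≈ 2.8284*I)
o*(-2 + O(-5)) = (2*I*sqrt(2))*(-2 + 4) = (2*I*sqrt(2))*2 = 4*I*sqrt(2)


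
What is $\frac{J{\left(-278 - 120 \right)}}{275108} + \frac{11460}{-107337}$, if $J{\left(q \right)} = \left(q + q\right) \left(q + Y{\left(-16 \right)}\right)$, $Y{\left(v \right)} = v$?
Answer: $\frac{2684960554}{2460772283} \approx 1.0911$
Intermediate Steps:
$J{\left(q \right)} = 2 q \left(-16 + q\right)$ ($J{\left(q \right)} = \left(q + q\right) \left(q - 16\right) = 2 q \left(-16 + q\right)$)
$\frac{J{\left(-278 - 120 \right)}}{275108} + \frac{11460}{-107337} = \frac{2 \left(-278 - 120\right) \left(-16 - 398\right)}{275108} + \frac{11460}{-107337} = 2 \left(-398\right) \left(-16 - 398\right) \frac{1}{275108} + 11460 \left(- \frac{1}{107337}\right) = 2 \left(-398\right) \left(-414\right) \frac{1}{275108} - \frac{3820}{35779} = 329544 \cdot \frac{1}{275108} - \frac{3820}{35779} = \frac{82386}{68777} - \frac{3820}{35779} = \frac{2684960554}{2460772283}$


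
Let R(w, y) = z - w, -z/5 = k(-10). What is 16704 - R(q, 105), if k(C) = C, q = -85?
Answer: 16569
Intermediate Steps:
z = 50 (z = -5*(-10) = 50)
R(w, y) = 50 - w
16704 - R(q, 105) = 16704 - (50 - 1*(-85)) = 16704 - (50 + 85) = 16704 - 1*135 = 16704 - 135 = 16569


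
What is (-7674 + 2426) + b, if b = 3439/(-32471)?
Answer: -8969013/1709 ≈ -5248.1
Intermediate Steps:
b = -181/1709 (b = 3439*(-1/32471) = -181/1709 ≈ -0.10591)
(-7674 + 2426) + b = (-7674 + 2426) - 181/1709 = -5248 - 181/1709 = -8969013/1709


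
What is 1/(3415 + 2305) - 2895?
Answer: -16559399/5720 ≈ -2895.0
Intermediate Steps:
1/(3415 + 2305) - 2895 = 1/5720 - 2895 = -16559399/5720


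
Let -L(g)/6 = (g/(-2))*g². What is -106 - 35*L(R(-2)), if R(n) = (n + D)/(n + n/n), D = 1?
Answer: -211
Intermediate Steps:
R(n) = 1 (R(n) = (n + 1)/(n + n/n) = (1 + n)/(n + 1) = (1 + n)/(1 + n) = 1)
L(g) = 3*g³ (L(g) = -6*g/(-2)*g² = -6*g*(-½)*g² = -6*(-g/2)*g² = -(-3)*g³ = 3*g³)
-106 - 35*L(R(-2)) = -106 - 105*1³ = -106 - 105 = -211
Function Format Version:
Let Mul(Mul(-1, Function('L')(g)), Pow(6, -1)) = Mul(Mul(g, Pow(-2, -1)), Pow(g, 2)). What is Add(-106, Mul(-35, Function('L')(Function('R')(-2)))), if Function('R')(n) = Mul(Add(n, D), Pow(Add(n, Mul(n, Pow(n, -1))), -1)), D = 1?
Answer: -211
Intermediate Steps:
Function('R')(n) = 1 (Function('R')(n) = Mul(Add(n, 1), Pow(Add(n, Mul(n, Pow(n, -1))), -1)) = Mul(Add(1, n), Pow(Add(n, 1), -1)) = Mul(Add(1, n), Pow(Add(1, n), -1)) = 1)
Function('L')(g) = Mul(3, Pow(g, 3)) (Function('L')(g) = Mul(-6, Mul(Mul(g, Pow(-2, -1)), Pow(g, 2))) = Mul(-6, Mul(Mul(g, Rational(-1, 2)), Pow(g, 2))) = Mul(-6, Mul(Mul(Rational(-1, 2), g), Pow(g, 2))) = Mul(-6, Mul(Rational(-1, 2), Pow(g, 3))) = Mul(3, Pow(g, 3)))
Add(-106, Mul(-35, Function('L')(Function('R')(-2)))) = Add(-106, Mul(-35, Mul(3, Pow(1, 3)))) = Add(-106, Mul(-35, Mul(3, 1))) = Add(-106, Mul(-35, 3)) = Add(-106, -105) = -211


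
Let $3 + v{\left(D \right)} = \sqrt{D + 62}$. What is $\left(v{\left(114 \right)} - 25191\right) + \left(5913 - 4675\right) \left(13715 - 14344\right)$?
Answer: $-803896 + 4 \sqrt{11} \approx -8.0388 \cdot 10^{5}$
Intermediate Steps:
$v{\left(D \right)} = -3 + \sqrt{62 + D}$ ($v{\left(D \right)} = -3 + \sqrt{D + 62} = -3 + \sqrt{62 + D}$)
$\left(v{\left(114 \right)} - 25191\right) + \left(5913 - 4675\right) \left(13715 - 14344\right) = \left(\left(-3 + \sqrt{62 + 114}\right) - 25191\right) + \left(5913 - 4675\right) \left(13715 - 14344\right) = \left(\left(-3 + \sqrt{176}\right) - 25191\right) + 1238 \left(-629\right) = \left(\left(-3 + 4 \sqrt{11}\right) - 25191\right) - 778702 = \left(-25194 + 4 \sqrt{11}\right) - 778702 = -803896 + 4 \sqrt{11}$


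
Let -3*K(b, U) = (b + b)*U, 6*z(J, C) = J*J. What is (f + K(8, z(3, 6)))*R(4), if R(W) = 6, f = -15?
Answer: -138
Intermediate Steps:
z(J, C) = J²/6 (z(J, C) = (J*J)/6 = J²/6)
K(b, U) = -2*U*b/3 (K(b, U) = -(b + b)*U/3 = -2*b*U/3 = -2*U*b/3)
(f + K(8, z(3, 6)))*R(4) = (-15 - ⅔*(⅙)*3²*8)*6 = (-15 - ⅔*(⅙)*9*8)*6 = (-15 - ⅔*3/2*8)*6 = (-15 - 8)*6 = -23*6 = -138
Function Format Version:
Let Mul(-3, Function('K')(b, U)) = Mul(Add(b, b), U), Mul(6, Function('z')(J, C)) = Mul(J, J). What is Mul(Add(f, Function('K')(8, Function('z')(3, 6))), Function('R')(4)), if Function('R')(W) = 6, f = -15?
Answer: -138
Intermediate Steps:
Function('z')(J, C) = Mul(Rational(1, 6), Pow(J, 2)) (Function('z')(J, C) = Mul(Rational(1, 6), Mul(J, J)) = Mul(Rational(1, 6), Pow(J, 2)))
Function('K')(b, U) = Mul(Rational(-2, 3), U, b) (Function('K')(b, U) = Mul(Rational(-1, 3), Mul(Add(b, b), U)) = Mul(Rational(-1, 3), Mul(Mul(2, b), U)) = Mul(Rational(-1, 3), Mul(2, U, b)) = Mul(Rational(-2, 3), U, b))
Mul(Add(f, Function('K')(8, Function('z')(3, 6))), Function('R')(4)) = Mul(Add(-15, Mul(Rational(-2, 3), Mul(Rational(1, 6), Pow(3, 2)), 8)), 6) = Mul(Add(-15, Mul(Rational(-2, 3), Mul(Rational(1, 6), 9), 8)), 6) = Mul(Add(-15, Mul(Rational(-2, 3), Rational(3, 2), 8)), 6) = Mul(Add(-15, -8), 6) = Mul(-23, 6) = -138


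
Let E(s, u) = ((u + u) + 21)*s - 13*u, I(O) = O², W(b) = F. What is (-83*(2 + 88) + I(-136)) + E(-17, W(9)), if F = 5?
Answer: 10434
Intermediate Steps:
W(b) = 5
E(s, u) = -13*u + s*(21 + 2*u) (E(s, u) = (2*u + 21)*s - 13*u = (21 + 2*u)*s - 13*u = s*(21 + 2*u) - 13*u = -13*u + s*(21 + 2*u))
(-83*(2 + 88) + I(-136)) + E(-17, W(9)) = (-83*(2 + 88) + (-136)²) + (-13*5 + 21*(-17) + 2*(-17)*5) = (-83*90 + 18496) + (-65 - 357 - 170) = (-7470 + 18496) - 592 = 11026 - 592 = 10434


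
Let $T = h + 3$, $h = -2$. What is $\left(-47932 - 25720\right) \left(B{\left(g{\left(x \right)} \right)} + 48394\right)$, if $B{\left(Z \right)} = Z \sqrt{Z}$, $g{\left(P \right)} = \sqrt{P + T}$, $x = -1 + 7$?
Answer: $-3564314888 - 73652 \cdot 7^{\frac{3}{4}} \approx -3.5646 \cdot 10^{9}$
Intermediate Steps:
$T = 1$ ($T = -2 + 3 = 1$)
$x = 6$
$g{\left(P \right)} = \sqrt{1 + P}$ ($g{\left(P \right)} = \sqrt{P + 1} = \sqrt{1 + P}$)
$B{\left(Z \right)} = Z^{\frac{3}{2}}$
$\left(-47932 - 25720\right) \left(B{\left(g{\left(x \right)} \right)} + 48394\right) = \left(-47932 - 25720\right) \left(\left(\sqrt{1 + 6}\right)^{\frac{3}{2}} + 48394\right) = - 73652 \left(\left(\sqrt{7}\right)^{\frac{3}{2}} + 48394\right) = - 73652 \left(7^{\frac{3}{4}} + 48394\right) = - 73652 \left(48394 + 7^{\frac{3}{4}}\right) = -3564314888 - 73652 \cdot 7^{\frac{3}{4}}$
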